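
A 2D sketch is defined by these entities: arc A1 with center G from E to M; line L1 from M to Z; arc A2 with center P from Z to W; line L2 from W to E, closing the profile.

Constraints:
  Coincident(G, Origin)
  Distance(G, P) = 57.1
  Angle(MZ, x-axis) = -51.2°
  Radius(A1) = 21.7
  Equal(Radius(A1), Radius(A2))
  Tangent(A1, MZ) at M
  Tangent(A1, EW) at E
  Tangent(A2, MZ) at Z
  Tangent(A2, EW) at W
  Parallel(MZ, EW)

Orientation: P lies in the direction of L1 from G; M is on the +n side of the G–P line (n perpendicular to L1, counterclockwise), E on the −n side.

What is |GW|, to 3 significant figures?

61.1

The slot axis is L1's direction at -51.2°, so u = (cos -51.2°, sin -51.2°) = (0.627, -0.779) and n = (−sin -51.2°, cos -51.2°) = (0.779, 0.627). G is at the origin and P lies 57.1 along u from G, so P = 57.1·u = (35.8, -44.5). Tangency of A1 to both parallel lines with radius 21.7 puts M and E at G ± 21.7·n: M = (16.9, 13.6), E = (-16.9, -13.6). Equal radii place Z and W the same way about P: Z = P + 21.7·n = (52.7, -30.9), W = P − 21.7·n = (18.9, -58.1). Then |GW| = |W − G| = 61.1.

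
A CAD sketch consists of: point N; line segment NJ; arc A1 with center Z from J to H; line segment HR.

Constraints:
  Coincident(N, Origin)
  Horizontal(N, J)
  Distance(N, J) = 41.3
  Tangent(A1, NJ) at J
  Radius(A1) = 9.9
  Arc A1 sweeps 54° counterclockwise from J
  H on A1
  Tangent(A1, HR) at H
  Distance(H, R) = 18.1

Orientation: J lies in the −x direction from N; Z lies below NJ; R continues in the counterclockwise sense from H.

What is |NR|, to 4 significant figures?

62.80

N is at the origin; N and J share the same y with |NJ| = 41.3 and J on the −x side, so J = (-41.30, 0.000). Since A1 is tangent to NJ there, ZJ ⟂ NJ, so Z = J + (0, -9.9) = (-41.30, -9.900). On A1, J sits at bearing 90° from Z; a 54° counterclockwise sweep puts H at bearing 144°, so H = Z + 9.9·(cos 144°, sin 144°) = (-49.31, -4.081). Tangency of A1 to HR means the radius ZH is perpendicular to HR, so HR runs along (−sin 144°, cos 144°); with |HR| = 18.1, R = (-59.95, -18.72). Then |NR| = |R − N| = 62.80.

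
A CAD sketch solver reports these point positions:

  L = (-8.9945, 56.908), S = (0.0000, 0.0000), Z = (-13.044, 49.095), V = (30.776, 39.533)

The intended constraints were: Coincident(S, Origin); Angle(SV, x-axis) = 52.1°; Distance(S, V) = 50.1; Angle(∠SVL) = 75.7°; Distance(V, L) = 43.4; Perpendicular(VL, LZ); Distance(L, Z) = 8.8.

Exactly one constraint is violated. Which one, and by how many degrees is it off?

Perpendicular(VL, LZ) — off by 3.80°.

S = (0.00, 0.00) ✓; SV at 52.10° ✓; |SV| = 50.10 ✓; ∠SVL = 75.70° ✓; |VL| = 43.40 ✓; ∠(VL, LZ) = 86.20° ✗; |LZ| = 8.800 ✓.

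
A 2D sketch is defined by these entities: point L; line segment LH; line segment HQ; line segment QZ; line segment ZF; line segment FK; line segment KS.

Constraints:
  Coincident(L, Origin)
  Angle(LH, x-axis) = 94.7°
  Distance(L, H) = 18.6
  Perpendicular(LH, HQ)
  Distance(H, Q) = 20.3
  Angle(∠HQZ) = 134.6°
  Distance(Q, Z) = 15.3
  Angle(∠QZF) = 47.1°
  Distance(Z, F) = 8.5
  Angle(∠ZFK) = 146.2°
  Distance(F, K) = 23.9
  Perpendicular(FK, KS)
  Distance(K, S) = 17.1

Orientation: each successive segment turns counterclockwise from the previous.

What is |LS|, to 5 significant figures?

36.464

L is at the origin; LH runs at 94.7° with length 18.6, so H = (-1.5241, 18.537). The perpendicularity gives HQ at right angles to LH, so HQ runs at -175.30°; with |HQ| = 20.3, Q = (-21.756, 16.874). ∠HQZ = 134.6° gives QZ at -129.90° from the x-axis; with |QZ| = 15.3, Z = (-31.570, 5.1365). ∠QZF = 47.1° gives ZF at 3.0000° from the x-axis; with |ZF| = 8.5, F = (-23.082, 5.5813). ∠ZFK = 146.2° gives FK at 36.800° from the x-axis; with |FK| = 23.9, K = (-3.9441, 19.898). FK ⟂ KS, so KS runs at 126.80°; with |KS| = 17.1, S = (-14.187, 33.591). Then |LS| = |S − L| = 36.464.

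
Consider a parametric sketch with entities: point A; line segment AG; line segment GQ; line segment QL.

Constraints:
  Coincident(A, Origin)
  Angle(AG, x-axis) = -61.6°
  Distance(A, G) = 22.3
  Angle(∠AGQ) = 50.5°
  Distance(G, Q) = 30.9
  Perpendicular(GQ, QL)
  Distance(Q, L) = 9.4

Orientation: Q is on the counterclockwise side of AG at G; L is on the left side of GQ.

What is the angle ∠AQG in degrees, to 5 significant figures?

45.831°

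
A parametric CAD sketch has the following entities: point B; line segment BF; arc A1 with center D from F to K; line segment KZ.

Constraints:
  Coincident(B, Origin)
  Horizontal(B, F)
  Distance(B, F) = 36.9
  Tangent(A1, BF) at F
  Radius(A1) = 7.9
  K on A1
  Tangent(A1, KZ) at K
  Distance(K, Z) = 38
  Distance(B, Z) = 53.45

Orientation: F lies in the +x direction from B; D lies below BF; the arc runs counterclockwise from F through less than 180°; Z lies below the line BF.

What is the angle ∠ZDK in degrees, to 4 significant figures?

78.26°

Checks: |DK| = 7.900 ✓; ∠(DK, KZ) = 90.00° ✓; |KZ| = 38.00 ✓; |BZ| = 53.45 ✓.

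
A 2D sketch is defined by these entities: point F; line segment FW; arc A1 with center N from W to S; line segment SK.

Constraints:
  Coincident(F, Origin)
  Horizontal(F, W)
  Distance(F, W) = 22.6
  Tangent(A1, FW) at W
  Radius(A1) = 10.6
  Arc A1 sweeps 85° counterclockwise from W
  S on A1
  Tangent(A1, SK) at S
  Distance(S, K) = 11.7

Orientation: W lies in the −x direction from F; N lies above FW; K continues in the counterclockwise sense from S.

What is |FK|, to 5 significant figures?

24.010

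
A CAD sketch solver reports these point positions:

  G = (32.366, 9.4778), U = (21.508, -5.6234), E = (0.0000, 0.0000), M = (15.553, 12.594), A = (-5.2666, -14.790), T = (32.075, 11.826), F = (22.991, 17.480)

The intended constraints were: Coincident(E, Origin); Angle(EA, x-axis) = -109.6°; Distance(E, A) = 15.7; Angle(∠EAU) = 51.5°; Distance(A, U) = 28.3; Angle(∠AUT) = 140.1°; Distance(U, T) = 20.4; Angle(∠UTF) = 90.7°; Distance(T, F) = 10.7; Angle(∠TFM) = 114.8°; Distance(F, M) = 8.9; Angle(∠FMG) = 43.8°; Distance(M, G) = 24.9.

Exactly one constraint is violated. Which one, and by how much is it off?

Distance(M, G) = 24.9 — off by 7.80.

E = (0.00, 0.00) ✓; EA at -109.6° ✓; |EA| = 15.70 ✓; ∠EAU = 51.50° ✓; |AU| = 28.30 ✓; ∠AUT = 140.1° ✓; |UT| = 20.40 ✓; ∠UTF = 90.70° ✓; |TF| = 10.70 ✓; ∠TFM = 114.8° ✓; |FM| = 8.899 ✓; ∠FMG = 43.80° ✓; |MG| = 17.10 ✗.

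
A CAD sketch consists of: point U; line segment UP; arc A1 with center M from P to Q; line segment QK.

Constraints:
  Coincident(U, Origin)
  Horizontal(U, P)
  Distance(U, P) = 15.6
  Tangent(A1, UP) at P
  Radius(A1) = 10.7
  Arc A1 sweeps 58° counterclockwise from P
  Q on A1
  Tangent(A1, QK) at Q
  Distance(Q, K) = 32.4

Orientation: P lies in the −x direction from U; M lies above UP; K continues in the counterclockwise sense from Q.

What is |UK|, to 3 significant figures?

34.2

U is at the origin; UP is horizontal with |UP| = 15.6 and P on the −x side, so P = (-15.6, 0.00). Tangency of A1 to UP means the radius MP is perpendicular to UP, so M = P + (0, 10.7) = (-15.6, 10.7). On A1, P sits at bearing -90° from M; a 58° counterclockwise sweep puts Q at bearing -32°, so Q = M + 10.7·(cos -32°, sin -32°) = (-6.53, 5.03). A1 meets QK tangentially, so MQ is at right angles to QK, so QK runs along (−sin -32°, cos -32°); with |QK| = 32.4, K = (10.6, 32.5). Then |UK| = |K − U| = 34.2.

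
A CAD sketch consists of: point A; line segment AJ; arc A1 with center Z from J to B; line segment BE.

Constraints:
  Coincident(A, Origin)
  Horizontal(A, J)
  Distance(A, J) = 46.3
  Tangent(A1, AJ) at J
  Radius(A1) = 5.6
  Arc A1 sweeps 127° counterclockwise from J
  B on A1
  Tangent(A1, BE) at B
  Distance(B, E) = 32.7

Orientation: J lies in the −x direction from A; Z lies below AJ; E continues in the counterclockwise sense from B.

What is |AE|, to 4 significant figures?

46.88

A is at the origin; AJ is horizontal with |AJ| = 46.3 and J on the −x side, so J = (-46.30, 0.000). Tangency of A1 to AJ means the radius ZJ is perpendicular to AJ, so Z = J + (0, -5.6) = (-46.30, -5.600). On A1, J sits at bearing 90° from Z; a 127° counterclockwise sweep puts B at bearing 217°, so B = Z + 5.6·(cos 217°, sin 217°) = (-50.77, -8.970). Since A1 is tangent to BE there, ZB ⟂ BE, so BE runs along (−sin 217°, cos 217°); with |BE| = 32.7, E = (-31.09, -35.09). Then |AE| = |E − A| = 46.88.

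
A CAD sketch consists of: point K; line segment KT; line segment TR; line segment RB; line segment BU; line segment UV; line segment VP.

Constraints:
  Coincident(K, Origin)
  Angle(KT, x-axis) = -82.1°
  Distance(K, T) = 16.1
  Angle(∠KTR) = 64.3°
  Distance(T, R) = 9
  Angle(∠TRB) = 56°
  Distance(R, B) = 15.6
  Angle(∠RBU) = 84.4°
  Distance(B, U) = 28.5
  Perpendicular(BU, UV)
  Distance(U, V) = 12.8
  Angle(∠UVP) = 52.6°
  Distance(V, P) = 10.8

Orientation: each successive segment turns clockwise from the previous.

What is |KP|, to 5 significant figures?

26.283

BU is perpendicular to UV, so UV runs at -147.40°; with |UV| = 12.8, V = (10.475, -34.455). ∠UVP = 52.6° gives VP at 85.200° from the x-axis; with |VP| = 10.8, P = (11.378, -23.693). Then |KP| = |P − K| = 26.283.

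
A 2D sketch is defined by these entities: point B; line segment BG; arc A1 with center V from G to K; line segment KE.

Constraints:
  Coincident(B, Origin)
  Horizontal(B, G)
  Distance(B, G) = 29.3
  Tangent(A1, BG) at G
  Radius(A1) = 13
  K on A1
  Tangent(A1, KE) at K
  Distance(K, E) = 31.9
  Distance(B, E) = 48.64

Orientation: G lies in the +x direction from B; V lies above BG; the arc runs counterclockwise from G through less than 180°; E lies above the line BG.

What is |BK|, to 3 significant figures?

44.6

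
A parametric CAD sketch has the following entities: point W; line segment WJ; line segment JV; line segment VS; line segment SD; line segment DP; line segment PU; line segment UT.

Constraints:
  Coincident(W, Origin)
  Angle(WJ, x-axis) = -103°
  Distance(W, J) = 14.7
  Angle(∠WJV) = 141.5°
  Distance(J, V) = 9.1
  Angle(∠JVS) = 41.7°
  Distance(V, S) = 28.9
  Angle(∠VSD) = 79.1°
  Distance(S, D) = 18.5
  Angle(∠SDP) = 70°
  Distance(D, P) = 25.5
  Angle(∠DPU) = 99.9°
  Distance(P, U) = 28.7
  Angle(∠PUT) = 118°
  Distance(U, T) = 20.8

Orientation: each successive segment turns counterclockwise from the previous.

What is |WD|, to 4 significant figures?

11.96

W is at the origin; WJ runs at -103.0° with length 14.7, so J = (-3.307, -14.32). ∠WJV = 141.5° gives JV at -64.50° from the x-axis; with |JV| = 9.1, V = (0.6109, -22.54). ∠JVS = 41.7° gives VS at 73.80° from the x-axis; with |VS| = 28.9, S = (8.674, 5.216). ∠VSD = 79.1° gives SD at 174.7° from the x-axis; with |SD| = 18.5, D = (-9.747, 6.925). Then |WD| = |D − W| = 11.96.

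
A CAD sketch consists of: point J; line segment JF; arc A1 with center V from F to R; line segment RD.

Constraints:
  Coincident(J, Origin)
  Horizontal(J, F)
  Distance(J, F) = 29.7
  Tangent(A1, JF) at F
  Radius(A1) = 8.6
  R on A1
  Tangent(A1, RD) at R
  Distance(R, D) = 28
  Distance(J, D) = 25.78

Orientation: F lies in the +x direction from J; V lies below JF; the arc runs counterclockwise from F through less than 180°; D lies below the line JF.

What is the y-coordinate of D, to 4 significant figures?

-25.18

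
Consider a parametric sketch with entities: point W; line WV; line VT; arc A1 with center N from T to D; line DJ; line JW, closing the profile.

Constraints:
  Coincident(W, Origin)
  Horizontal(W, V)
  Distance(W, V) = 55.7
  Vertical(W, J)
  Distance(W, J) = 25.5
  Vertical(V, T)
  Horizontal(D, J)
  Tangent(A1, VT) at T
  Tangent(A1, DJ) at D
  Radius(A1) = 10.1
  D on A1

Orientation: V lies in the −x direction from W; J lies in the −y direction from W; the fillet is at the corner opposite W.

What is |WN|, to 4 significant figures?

48.13

W is at the origin; WV is horizontal with |WV| = 55.7 and V on the −x side, so V = (-55.70, 0.000). WJ is vertical with |WJ| = 25.5 and J on the −y side, so J = (0.000, -25.50). The virtual corner opposite W is at (-55.70, -25.50). The tangent condition forces NT to be normal to VT and since A1 is tangent to DJ there, ND ⟂ DJ, with radius 10.1, so the center N sits 10.1 in from both sides at N = (-45.60, -15.40). Then |WN| = |N − W| = 48.13.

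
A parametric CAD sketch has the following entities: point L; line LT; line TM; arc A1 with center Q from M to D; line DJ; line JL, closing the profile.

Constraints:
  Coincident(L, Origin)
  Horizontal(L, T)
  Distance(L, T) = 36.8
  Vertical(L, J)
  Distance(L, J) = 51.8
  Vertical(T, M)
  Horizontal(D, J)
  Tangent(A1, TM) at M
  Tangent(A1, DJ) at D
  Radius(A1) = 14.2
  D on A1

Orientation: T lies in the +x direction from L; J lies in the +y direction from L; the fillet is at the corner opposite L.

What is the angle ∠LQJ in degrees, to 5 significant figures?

91.133°

LJ is vertical with |LJ| = 51.8 and J on the +y side, so J = (0.0000, 51.800). The virtual corner opposite L is at (36.800, 51.800). Since A1 is tangent to TM there, QM ⟂ TM and since A1 is tangent to DJ there, QD ⟂ DJ, with radius 14.2, so the center Q sits 14.2 in from both sides at Q = (22.600, 37.600). Then cos ∠LQJ = QL·QJ / (|QL||QJ|), giving 91.133°.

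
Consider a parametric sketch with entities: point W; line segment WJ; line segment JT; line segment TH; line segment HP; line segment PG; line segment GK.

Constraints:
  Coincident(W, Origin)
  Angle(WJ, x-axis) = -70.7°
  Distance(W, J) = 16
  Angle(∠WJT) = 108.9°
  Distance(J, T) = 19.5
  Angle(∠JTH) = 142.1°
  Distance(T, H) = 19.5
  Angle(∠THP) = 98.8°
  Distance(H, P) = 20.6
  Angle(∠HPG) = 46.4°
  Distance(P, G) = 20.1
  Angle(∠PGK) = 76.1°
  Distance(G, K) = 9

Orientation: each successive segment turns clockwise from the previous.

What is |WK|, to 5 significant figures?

33.417

W is at the origin; WJ runs at -70.7° with length 16.0, so J = (5.2882, -15.101). ∠WJT = 108.9° gives JT at -141.80° from the x-axis; with |JT| = 19.5, T = (-10.036, -27.160). ∠JTH = 142.1° gives TH at -179.70° from the x-axis; with |TH| = 19.5, H = (-29.536, -27.262). ∠THP = 98.8° gives HP at 99.100° from the x-axis; with |HP| = 20.6, P = (-32.794, -6.9212). ∠HPG = 46.4° gives PG at -34.500° from the x-axis; with |PG| = 20.1, G = (-16.229, -18.306). ∠PGK = 76.1° gives GK at -138.40° from the x-axis; with |GK| = 9.0, K = (-22.959, -24.281). Then |WK| = |K − W| = 33.417.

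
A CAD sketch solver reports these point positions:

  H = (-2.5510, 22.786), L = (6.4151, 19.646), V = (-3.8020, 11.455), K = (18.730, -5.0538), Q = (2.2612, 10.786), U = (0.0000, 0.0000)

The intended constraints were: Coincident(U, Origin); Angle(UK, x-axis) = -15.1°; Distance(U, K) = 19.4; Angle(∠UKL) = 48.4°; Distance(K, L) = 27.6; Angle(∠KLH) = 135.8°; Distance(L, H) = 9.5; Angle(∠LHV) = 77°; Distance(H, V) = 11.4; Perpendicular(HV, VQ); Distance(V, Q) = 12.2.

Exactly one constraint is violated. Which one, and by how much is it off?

Distance(V, Q) = 12.2 — off by 6.10.

U = (0.00, 0.00) ✓; UK at -15.10° ✓; |UK| = 19.40 ✓; ∠UKL = 48.40° ✓; |KL| = 27.60 ✓; ∠KLH = 135.8° ✓; |LH| = 9.500 ✓; ∠LHV = 77.00° ✓; |HV| = 11.40 ✓; ∠(HV, VQ) = 90.00° ✓; |VQ| = 6.100 ✗.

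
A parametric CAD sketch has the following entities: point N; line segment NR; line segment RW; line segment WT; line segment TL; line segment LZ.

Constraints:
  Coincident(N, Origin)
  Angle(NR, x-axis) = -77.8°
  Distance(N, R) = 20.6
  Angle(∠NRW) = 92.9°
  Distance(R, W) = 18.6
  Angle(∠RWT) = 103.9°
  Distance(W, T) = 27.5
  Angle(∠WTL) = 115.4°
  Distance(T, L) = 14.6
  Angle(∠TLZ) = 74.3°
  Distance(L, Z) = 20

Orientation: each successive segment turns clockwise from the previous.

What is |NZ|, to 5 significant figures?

7.5476

∠WTL = 115.4° gives TL at 54.400° from the x-axis; with |TL| = 14.6, L = (-18.438, 10.943). ∠TLZ = 74.3° gives LZ at -51.300° from the x-axis; with |LZ| = 20.0, Z = (-5.9329, -4.6654). Then |NZ| = |Z − N| = 7.5476.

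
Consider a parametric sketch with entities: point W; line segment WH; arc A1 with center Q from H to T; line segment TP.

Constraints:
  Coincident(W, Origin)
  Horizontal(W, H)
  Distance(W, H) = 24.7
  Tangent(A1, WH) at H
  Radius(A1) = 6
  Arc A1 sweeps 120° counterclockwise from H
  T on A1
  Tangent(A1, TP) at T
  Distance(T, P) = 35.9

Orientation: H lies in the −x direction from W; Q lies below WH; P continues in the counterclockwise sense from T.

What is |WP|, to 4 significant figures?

41.83

W is at the origin; WH is horizontal with |WH| = 24.7 and H on the −x side, so H = (-24.70, 0.000). Tangency of A1 to WH means the radius QH is perpendicular to WH, so Q = H + (0, -6) = (-24.70, -6.000). On A1, H sits at bearing 90° from Q; a 120° counterclockwise sweep puts T at bearing 210°, so T = Q + 6.0·(cos 210°, sin 210°) = (-29.90, -9.000). A1 meets TP tangentially, so QT is at right angles to TP, so TP runs along (−sin 210°, cos 210°); with |TP| = 35.9, P = (-11.95, -40.09). Then |WP| = |P − W| = 41.83.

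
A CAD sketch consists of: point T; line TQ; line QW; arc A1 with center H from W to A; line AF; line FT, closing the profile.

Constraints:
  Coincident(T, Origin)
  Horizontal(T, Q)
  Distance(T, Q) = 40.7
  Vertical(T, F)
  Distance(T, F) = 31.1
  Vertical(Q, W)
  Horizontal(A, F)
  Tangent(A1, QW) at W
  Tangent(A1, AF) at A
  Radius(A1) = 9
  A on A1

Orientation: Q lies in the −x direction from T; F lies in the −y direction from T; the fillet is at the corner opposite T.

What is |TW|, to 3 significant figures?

46.3

T is at the origin; TQ is horizontal with |TQ| = 40.7 and Q on the −x side, so Q = (-40.7, 0.00). TF is vertical with |TF| = 31.1 and F on the −y side, so F = (0.00, -31.1). The virtual corner opposite T is at (-40.7, -31.1). Since A1 is tangent to QW there, HW ⟂ QW and the tangent condition forces HA to be normal to AF, with radius 9.0, so the center H sits 9.0 in from both sides at H = (-31.7, -22.1). That places the tangent points at W = (-40.7, -22.1) on QW and A = (-31.7, -31.1) on AF. Then |TW| = |W − T| = 46.3.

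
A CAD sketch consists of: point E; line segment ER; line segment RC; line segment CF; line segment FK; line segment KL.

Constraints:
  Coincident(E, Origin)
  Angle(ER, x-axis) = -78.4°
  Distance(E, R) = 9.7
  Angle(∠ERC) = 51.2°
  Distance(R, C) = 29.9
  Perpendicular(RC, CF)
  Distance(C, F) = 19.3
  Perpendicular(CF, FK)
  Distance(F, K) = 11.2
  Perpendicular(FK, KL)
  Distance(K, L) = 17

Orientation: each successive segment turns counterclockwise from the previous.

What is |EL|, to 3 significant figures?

13.7

E is at the origin; ER runs at -78.4° with length 9.7, so R = (1.95, -9.50). ∠ERC = 51.2° gives RC at 50.4° from the x-axis; with |RC| = 29.9, C = (21.0, 13.5). RC is perpendicular to CF, so CF runs at 140°; with |CF| = 19.3, F = (6.14, 25.8). CF ⟂ FK, so FK runs at -130°; with |FK| = 11.2, K = (-1.00, 17.2). The perpendicularity gives KL at right angles to FK, so KL runs at -39.6°; with |KL| = 17.0, L = (12.1, 6.37). Then |EL| = |L − E| = 13.7.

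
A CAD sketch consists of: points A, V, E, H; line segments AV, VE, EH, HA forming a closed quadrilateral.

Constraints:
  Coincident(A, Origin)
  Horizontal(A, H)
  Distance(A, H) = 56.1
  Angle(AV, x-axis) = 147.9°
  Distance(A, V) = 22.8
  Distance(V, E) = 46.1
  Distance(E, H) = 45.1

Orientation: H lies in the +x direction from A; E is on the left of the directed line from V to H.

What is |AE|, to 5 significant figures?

38.210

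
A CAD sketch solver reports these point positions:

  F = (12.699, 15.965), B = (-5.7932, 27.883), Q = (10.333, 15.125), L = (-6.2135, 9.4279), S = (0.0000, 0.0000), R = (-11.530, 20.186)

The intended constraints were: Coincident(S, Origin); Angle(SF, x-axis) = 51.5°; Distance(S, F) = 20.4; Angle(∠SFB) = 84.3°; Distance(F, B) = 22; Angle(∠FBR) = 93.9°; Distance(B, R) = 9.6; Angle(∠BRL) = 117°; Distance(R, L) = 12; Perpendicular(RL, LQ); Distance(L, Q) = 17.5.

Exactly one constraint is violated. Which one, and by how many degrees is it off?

Perpendicular(RL, LQ) — off by 7.30°.

S = (0.00, 0.00) ✓; SF at 51.50° ✓; |SF| = 20.40 ✓; ∠SFB = 84.30° ✓; |FB| = 22.00 ✓; ∠FBR = 93.90° ✓; |BR| = 9.600 ✓; ∠BRL = 117.0° ✓; |RL| = 12.00 ✓; ∠(RL, LQ) = 82.70° ✗; |LQ| = 17.50 ✓.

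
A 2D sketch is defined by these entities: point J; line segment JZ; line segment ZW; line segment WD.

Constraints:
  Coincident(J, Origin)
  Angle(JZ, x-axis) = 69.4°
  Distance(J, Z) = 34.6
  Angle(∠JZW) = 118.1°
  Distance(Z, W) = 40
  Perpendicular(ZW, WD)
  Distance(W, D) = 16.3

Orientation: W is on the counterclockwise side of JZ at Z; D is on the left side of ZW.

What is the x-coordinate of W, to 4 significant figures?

-14.23

J is at the origin; JZ runs at 69.4° with length 34.6, so Z = 34.6·(cos 69.4°, sin 69.4°) = (12.17, 32.39). ∠JZW = 118.1°, so ZW runs at 69.4° + (180° − 118.1°) = 131.3° from the x-axis; with |ZW| = 40.0, W = Z + 40.0·(cos 131.3°, sin 131.3°) = (-14.23, 62.44). So W.x = -14.23.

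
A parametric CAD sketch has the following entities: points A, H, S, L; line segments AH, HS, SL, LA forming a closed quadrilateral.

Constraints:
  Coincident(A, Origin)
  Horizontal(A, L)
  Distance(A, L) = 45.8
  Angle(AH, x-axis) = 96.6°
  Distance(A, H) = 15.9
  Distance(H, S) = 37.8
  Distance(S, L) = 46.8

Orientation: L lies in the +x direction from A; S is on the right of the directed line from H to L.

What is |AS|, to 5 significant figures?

21.929

A is at the origin; AL is horizontal with |AL| = 45.8 and L in +x, so L = (45.8, 0). AH runs at 96.6° with |AH| = 15.9, so H = (-1.8275, 15.795). S is determined by |HS| = 37.8 and |SL| = 46.8 together: it lies at the intersection of circle(H, 37.8) and circle(L, 46.8). With |HL| = 50.178, the foot of the radical line on HL is 17.502 from H and the perpendicular offset is √(37.8² − 17.502²) = 33.504. Taking the right-of-HL solution: S = (4.2389, -21.515).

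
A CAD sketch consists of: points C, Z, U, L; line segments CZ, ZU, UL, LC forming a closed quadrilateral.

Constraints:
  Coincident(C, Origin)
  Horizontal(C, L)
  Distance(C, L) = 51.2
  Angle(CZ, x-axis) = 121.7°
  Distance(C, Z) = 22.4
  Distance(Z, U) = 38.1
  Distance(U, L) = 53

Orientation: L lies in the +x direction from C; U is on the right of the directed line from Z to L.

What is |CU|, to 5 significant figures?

16.882

C is at the origin; CL is horizontal with |CL| = 51.2 and L in +x, so L = (51.2, 0). CZ runs at 121.7° with |CZ| = 22.4, so Z = (-11.771, 19.058). U is determined by |ZU| = 38.1 and |UL| = 53.0 together: it lies at the intersection of circle(Z, 38.1) and circle(L, 53.0). With |ZL| = 65.791, the foot of the radical line on ZL is 22.580 from Z and the perpendicular offset is √(38.1² − 22.580²) = 30.688. Taking the right-of-ZL solution: U = (0.95154, -16.855).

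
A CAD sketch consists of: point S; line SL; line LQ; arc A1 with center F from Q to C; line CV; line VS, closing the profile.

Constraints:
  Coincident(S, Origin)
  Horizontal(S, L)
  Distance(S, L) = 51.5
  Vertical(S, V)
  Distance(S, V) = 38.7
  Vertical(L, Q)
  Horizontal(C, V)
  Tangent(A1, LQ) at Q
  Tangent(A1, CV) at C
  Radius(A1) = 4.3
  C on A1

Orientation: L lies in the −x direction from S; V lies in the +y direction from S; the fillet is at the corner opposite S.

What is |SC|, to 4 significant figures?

61.04

The virtual corner opposite S is at (-51.50, 38.70). Since A1 is tangent to LQ there, FQ ⟂ LQ and tangency of A1 to CV means the radius FC is perpendicular to CV, with radius 4.3, so the center F sits 4.3 in from both sides at F = (-47.20, 34.40). That places the tangent points at Q = (-51.50, 34.40) on LQ and C = (-47.20, 38.70) on CV. Then |SC| = |C − S| = 61.04.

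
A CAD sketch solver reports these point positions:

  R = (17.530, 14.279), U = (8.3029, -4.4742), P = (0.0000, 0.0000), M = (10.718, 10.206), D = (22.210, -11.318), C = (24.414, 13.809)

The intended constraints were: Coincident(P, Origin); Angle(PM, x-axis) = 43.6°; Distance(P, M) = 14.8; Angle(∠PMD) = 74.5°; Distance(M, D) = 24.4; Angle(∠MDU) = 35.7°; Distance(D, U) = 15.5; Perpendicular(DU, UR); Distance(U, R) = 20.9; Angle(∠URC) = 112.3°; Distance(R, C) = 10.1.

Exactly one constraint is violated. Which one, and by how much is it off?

Distance(R, C) = 10.1 — off by 3.20.

P = (0.00, 0.00) ✓; PM at 43.60° ✓; |PM| = 14.80 ✓; ∠PMD = 74.50° ✓; |MD| = 24.40 ✓; ∠MDU = 35.70° ✓; |DU| = 15.50 ✓; ∠(DU, UR) = 90.00° ✓; |UR| = 20.90 ✓; ∠URC = 112.3° ✓; |RC| = 6.900 ✗.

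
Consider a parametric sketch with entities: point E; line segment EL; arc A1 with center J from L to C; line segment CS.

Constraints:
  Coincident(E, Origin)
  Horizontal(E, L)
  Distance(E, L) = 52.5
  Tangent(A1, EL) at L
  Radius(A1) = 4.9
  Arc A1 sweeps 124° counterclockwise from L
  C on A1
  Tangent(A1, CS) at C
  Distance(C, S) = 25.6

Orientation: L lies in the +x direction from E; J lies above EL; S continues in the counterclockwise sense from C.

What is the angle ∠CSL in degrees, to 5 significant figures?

14.444°

On A1, L sits at bearing -90° from J; a 124° counterclockwise sweep puts C at bearing 34°, so C = J + 4.9·(cos 34°, sin 34°) = (56.562, 7.6400). A1 meets CS tangentially, so JC is at right angles to CS, so CS runs along (−sin 34°, cos 34°); with |CS| = 25.6, S = (42.247, 28.863). Then cos ∠CSL = SC·SL / (|SC||SL|), giving 14.444°.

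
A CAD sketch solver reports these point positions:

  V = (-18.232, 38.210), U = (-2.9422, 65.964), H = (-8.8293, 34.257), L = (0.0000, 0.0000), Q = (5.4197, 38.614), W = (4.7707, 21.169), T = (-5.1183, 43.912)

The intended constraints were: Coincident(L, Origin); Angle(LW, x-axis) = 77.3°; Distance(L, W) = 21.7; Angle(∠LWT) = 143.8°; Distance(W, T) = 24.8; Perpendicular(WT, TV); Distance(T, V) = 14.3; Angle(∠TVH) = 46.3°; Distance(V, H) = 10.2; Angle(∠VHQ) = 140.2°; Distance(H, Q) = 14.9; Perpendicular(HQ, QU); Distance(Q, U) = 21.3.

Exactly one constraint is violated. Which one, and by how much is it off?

Distance(Q, U) = 21.3 — off by 7.30.

L = (0.00, 0.00) ✓; LW at 77.30° ✓; |LW| = 21.70 ✓; ∠LWT = 143.8° ✓; |WT| = 24.80 ✓; ∠(WT, TV) = 90.00° ✓; |TV| = 14.30 ✓; ∠TVH = 46.30° ✓; |VH| = 10.20 ✓; ∠VHQ = 140.2° ✓; |HQ| = 14.90 ✓; ∠(HQ, QU) = 90.00° ✓; |QU| = 28.60 ✗.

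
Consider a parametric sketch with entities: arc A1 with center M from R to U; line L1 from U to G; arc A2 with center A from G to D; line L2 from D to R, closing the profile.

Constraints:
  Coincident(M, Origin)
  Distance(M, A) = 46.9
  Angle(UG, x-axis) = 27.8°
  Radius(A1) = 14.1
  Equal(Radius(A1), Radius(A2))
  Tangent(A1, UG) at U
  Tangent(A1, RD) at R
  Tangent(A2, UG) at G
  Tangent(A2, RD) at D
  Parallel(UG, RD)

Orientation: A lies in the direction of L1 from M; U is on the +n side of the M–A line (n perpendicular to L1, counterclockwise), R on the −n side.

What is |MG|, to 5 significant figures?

48.974

The slot axis is L1's direction at 27.8°, so u = (cos 27.8°, sin 27.8°) = (0.88458, 0.46639) and n = (−sin 27.8°, cos 27.8°) = (-0.46639, 0.88458). M is at the origin and A lies 46.9 along u from M, so A = 46.9·u = (41.487, 21.874). Tangency of A1 to both parallel lines with radius 14.1 puts U and R at M ± 14.1·n: U = (-6.5761, 12.473), R = (6.5761, -12.473). Equal radii place G and D the same way about A: G = A + 14.1·n = (34.911, 34.346), D = A − 14.1·n = (48.063, 9.4009). Then |MG| = |G − M| = 48.974.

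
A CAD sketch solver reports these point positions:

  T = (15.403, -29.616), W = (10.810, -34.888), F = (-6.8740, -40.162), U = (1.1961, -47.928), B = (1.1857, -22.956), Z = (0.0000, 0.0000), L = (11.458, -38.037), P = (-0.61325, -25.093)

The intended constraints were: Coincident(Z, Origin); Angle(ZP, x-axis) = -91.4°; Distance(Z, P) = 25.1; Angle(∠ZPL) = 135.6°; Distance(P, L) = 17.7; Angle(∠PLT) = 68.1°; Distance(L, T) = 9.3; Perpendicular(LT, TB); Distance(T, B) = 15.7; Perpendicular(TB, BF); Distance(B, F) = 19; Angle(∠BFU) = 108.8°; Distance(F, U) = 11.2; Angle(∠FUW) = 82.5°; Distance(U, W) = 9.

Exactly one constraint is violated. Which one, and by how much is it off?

Distance(U, W) = 9 — off by 7.20.

Z = (0.00, 0.00) ✓; ZP at -91.40° ✓; |ZP| = 25.10 ✓; ∠ZPL = 135.6° ✓; |PL| = 17.70 ✓; ∠PLT = 68.10° ✓; |LT| = 9.299 ✓; ∠(LT, TB) = 90.00° ✓; |TB| = 15.70 ✓; ∠(TB, BF) = 90.00° ✓; |BF| = 19.00 ✓; ∠BFU = 108.8° ✓; |FU| = 11.20 ✓; ∠FUW = 82.50° ✓; |UW| = 16.20 ✗.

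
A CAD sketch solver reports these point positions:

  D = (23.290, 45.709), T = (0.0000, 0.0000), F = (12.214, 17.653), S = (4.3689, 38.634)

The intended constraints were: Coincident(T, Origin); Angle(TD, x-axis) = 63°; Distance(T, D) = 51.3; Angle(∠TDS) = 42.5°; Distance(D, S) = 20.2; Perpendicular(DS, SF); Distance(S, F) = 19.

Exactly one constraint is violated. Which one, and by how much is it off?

Distance(S, F) = 19 — off by 3.40.

T = (0.00, 0.00) ✓; TD at 63.00° ✓; |TD| = 51.30 ✓; ∠TDS = 42.50° ✓; |DS| = 20.20 ✓; ∠(DS, SF) = 90.00° ✓; |SF| = 22.40 ✗.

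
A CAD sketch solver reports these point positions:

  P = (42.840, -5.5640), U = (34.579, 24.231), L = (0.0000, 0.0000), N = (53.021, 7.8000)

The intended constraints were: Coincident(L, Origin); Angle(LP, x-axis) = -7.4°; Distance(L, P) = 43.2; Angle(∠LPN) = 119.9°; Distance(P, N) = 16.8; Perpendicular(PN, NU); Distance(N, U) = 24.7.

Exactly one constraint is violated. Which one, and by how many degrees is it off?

Perpendicular(PN, NU) — off by 4.40°.

L = (0.00, 0.00) ✓; LP at -7.400° ✓; |LP| = 43.20 ✓; ∠LPN = 119.9° ✓; |PN| = 16.80 ✓; ∠(PN, NU) = 85.60° ✗; |NU| = 24.70 ✓.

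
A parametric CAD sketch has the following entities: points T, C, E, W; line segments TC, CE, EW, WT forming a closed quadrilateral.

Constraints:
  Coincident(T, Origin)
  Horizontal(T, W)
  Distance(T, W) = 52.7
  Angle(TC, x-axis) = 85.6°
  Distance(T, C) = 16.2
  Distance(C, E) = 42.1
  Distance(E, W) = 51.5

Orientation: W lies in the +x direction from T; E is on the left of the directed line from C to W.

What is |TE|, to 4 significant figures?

55.56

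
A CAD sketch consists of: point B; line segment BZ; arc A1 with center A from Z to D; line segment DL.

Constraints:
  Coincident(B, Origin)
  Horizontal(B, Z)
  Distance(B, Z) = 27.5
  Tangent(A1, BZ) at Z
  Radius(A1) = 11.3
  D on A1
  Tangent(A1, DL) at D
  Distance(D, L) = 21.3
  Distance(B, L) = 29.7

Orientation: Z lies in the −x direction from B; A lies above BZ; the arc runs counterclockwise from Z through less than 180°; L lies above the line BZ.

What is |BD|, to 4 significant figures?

18.47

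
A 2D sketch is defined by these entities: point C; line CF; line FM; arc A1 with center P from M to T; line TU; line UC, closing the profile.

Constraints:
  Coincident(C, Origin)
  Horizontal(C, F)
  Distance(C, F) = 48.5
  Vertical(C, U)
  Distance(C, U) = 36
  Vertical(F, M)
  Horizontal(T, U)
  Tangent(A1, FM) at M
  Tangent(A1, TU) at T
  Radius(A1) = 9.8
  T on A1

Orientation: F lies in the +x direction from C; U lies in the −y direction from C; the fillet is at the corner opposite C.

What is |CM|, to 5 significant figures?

55.124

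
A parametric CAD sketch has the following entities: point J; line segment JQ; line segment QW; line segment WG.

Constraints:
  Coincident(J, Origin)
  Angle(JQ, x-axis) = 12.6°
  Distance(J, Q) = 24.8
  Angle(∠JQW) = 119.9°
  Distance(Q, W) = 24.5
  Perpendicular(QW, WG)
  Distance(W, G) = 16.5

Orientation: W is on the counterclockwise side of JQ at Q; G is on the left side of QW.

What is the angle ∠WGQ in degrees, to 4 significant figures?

56.04°

J is at the origin; JQ runs at 12.6° with length 24.8, so Q = 24.8·(cos 12.6°, sin 12.6°) = (24.20, 5.410). ∠JQW = 119.9°, so QW runs at 12.6° + (180° − 119.9°) = 72.70° from the x-axis; with |QW| = 24.5, W = Q + 24.5·(cos 72.70°, sin 72.70°) = (31.49, 28.80). QW ⟂ WG; with |WG| = 16.5 on the left of QW, G = W + 16.5·(-0.9548, 0.2974) = (15.73, 33.71). Then cos ∠WGQ = GW·GQ / (|GW||GQ|), giving 56.04°.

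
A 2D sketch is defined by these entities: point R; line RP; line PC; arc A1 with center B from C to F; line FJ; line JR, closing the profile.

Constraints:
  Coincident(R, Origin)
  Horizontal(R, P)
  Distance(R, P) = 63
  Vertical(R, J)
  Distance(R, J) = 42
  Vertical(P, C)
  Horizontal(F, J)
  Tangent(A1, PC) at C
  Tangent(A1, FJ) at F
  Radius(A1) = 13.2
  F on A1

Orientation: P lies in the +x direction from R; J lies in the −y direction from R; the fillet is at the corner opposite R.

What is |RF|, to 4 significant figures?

65.15

R is at the origin; R and P share the same y with |RP| = 63.0 and P on the +x side, so P = (63.00, 0.000). RJ is vertical with |RJ| = 42.0 and J on the −y side, so J = (0.000, -42.00). The virtual corner opposite R is at (63.00, -42.00). The tangent condition forces BC to be normal to PC and A1 meets FJ tangentially, so BF is at right angles to FJ, with radius 13.2, so the center B sits 13.2 in from both sides at B = (49.80, -28.80). That places the tangent points at C = (63.00, -28.80) on PC and F = (49.80, -42.00) on FJ. Then |RF| = |F − R| = 65.15.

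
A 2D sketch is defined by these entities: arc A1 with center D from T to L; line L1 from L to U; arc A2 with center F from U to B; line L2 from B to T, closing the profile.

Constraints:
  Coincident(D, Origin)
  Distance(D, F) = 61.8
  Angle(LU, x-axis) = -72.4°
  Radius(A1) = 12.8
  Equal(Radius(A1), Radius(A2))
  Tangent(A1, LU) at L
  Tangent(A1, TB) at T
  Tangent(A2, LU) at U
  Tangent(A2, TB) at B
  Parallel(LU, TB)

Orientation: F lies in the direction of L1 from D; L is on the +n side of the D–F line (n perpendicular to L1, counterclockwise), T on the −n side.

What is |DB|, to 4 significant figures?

63.11

Tangency of A1 to both parallel lines with radius 12.8 puts L and T at D ± 12.8·n: L = (12.20, 3.870), T = (-12.20, -3.870). Equal radii place U and B the same way about F: U = F + 12.8·n = (30.89, -55.04), B = F − 12.8·n = (6.486, -62.78). Then |DB| = |B − D| = 63.11.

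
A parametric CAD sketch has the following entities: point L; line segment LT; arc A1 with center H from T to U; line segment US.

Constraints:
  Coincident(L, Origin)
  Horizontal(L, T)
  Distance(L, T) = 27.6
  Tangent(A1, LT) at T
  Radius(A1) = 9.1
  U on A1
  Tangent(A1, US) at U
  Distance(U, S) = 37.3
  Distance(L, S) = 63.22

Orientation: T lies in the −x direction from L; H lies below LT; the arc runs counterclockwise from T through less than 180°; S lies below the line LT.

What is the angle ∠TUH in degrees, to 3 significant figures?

53.4°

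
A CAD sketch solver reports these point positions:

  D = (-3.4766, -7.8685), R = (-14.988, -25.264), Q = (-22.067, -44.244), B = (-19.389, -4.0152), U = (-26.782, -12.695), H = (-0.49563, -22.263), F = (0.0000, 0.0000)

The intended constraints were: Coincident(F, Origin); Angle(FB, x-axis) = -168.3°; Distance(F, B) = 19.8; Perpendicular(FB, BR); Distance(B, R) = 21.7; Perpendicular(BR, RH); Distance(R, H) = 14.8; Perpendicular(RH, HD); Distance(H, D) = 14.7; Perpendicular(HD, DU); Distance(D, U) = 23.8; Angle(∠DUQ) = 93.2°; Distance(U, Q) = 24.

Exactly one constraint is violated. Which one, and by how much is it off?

Distance(U, Q) = 24 — off by 7.90.

F = (0.00, 0.00) ✓; FB at -168.3° ✓; |FB| = 19.80 ✓; ∠(FB, BR) = 90.00° ✓; |BR| = 21.70 ✓; ∠(BR, RH) = 90.00° ✓; |RH| = 14.80 ✓; ∠(RH, HD) = 90.00° ✓; |HD| = 14.70 ✓; ∠(HD, DU) = 90.00° ✓; |DU| = 23.80 ✓; ∠DUQ = 93.20° ✓; |UQ| = 31.90 ✗.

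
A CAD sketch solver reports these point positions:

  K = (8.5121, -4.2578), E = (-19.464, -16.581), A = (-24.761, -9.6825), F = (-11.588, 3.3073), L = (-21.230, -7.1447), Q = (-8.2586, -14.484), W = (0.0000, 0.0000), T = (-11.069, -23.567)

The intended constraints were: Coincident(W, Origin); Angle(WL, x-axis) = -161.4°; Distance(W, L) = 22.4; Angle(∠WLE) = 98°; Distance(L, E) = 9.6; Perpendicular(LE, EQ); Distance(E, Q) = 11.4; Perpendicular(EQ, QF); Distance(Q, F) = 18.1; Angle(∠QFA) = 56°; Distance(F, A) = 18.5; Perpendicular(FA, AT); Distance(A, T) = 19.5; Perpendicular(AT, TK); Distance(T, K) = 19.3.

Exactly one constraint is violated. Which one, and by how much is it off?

Distance(T, K) = 19.3 — off by 8.20.

W = (0.00, 0.00) ✓; WL at -161.4° ✓; |WL| = 22.40 ✓; ∠WLE = 98.00° ✓; |LE| = 9.600 ✓; ∠(LE, EQ) = 90.00° ✓; |EQ| = 11.40 ✓; ∠(EQ, QF) = 90.00° ✓; |QF| = 18.10 ✓; ∠QFA = 56.00° ✓; |FA| = 18.50 ✓; ∠(FA, AT) = 90.00° ✓; |AT| = 19.50 ✓; ∠(AT, TK) = 90.00° ✓; |TK| = 27.50 ✗.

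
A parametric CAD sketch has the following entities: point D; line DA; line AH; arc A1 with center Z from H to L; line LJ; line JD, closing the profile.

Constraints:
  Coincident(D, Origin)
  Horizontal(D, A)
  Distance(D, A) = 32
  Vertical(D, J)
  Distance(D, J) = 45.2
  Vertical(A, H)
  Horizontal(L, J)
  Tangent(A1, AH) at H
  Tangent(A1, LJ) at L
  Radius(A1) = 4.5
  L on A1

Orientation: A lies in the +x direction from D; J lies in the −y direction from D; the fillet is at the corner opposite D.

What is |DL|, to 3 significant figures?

52.9

D is at the origin; D and A share the same y with |DA| = 32.0 and A on the +x side, so A = (32.0, 0.00). D and J share the same x with |DJ| = 45.2 and J on the −y side, so J = (0.00, -45.2). The virtual corner opposite D is at (32.0, -45.2). Tangency of A1 to AH means the radius ZH is perpendicular to AH and since A1 is tangent to LJ there, ZL ⟂ LJ, with radius 4.5, so the center Z sits 4.5 in from both sides at Z = (27.5, -40.7). That places the tangent points at H = (32.0, -40.7) on AH and L = (27.5, -45.2) on LJ. Then |DL| = |L − D| = 52.9.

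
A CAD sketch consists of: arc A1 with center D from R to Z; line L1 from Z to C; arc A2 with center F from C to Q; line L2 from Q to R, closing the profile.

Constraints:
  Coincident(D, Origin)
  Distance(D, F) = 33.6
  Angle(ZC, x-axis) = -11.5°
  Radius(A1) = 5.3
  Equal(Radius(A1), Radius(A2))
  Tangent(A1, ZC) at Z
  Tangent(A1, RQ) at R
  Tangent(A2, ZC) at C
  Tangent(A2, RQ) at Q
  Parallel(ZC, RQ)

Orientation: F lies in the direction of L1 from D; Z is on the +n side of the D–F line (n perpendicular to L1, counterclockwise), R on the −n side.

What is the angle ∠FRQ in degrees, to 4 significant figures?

8.964°

The slot axis is L1's direction at -11.5°, so u = (cos -11.5°, sin -11.5°) = (0.9799, -0.1994) and n = (−sin -11.5°, cos -11.5°) = (0.1994, 0.9799). D is at the origin and F lies 33.6 along u from D, so F = 33.6·u = (32.93, -6.699). Tangency of A1 to both parallel lines with radius 5.3 puts Z and R at D ± 5.3·n: Z = (1.057, 5.194), R = (-1.057, -5.194). Equal radii place C and Q the same way about F: C = F + 5.3·n = (33.98, -1.505), Q = F − 5.3·n = (31.87, -11.89). Then cos ∠FRQ = RF·RQ / (|RF||RQ|), giving 8.964°.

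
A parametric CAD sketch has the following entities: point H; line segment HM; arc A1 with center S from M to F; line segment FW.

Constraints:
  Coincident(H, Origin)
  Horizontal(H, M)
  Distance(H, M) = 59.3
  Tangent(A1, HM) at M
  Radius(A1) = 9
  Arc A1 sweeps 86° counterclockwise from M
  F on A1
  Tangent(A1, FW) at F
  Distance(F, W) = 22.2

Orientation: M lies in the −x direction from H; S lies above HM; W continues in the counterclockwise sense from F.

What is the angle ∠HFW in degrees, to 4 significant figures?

95.45°

H is at the origin; HM is horizontal with |HM| = 59.3 and M on the −x side, so M = (-59.30, 0.000). The tangent condition forces SM to be normal to HM, so S = M + (0, 9) = (-59.30, 9.000). On A1, M sits at bearing -90° from S; an 86° counterclockwise sweep puts F at bearing -4°, so F = S + 9.0·(cos -4°, sin -4°) = (-50.32, 8.372). Since A1 is tangent to FW there, SF ⟂ FW, so FW runs along (−sin -4°, cos -4°); with |FW| = 22.2, W = (-48.77, 30.52). Then cos ∠HFW = FH·FW / (|FH||FW|), giving 95.45°.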